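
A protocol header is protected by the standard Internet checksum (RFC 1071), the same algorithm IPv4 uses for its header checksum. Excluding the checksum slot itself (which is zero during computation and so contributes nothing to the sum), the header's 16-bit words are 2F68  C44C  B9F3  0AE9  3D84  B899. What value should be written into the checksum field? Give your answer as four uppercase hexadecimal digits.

5150

One's-complement addition (fold any carry out of bit 15 back into bit 0):
  0x2F68 + 0xC44C = 0x0F3B4
  0xF3B4 + 0xB9F3 = 0x1ADA7 → wrap carry → 0xADA8
  0xADA8 + 0x0AE9 = 0x0B891
  0xB891 + 0x3D84 = 0x0F615
  0xF615 + 0xB899 = 0x1AEAE → wrap carry → 0xAEAF
One's-complement sum = 0xAEAF.
Checksum = ~0xAEAF & 0xFFFF = 0x5150.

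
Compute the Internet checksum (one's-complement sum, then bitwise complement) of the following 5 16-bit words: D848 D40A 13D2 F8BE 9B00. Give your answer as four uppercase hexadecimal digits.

One's-complement addition (fold any carry out of bit 15 back into bit 0):
  0xD848 + 0xD40A = 0x1AC52 → wrap carry → 0xAC53
  0xAC53 + 0x13D2 = 0x0C025
  0xC025 + 0xF8BE = 0x1B8E3 → wrap carry → 0xB8E4
  0xB8E4 + 0x9B00 = 0x153E4 → wrap carry → 0x53E5
One's-complement sum = 0x53E5.
Checksum = ~0x53E5 & 0xFFFF = 0xAC1A.

AC1A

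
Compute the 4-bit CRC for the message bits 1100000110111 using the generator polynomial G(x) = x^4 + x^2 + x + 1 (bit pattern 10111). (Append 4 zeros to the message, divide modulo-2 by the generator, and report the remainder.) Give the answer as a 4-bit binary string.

0010

Append 4 zeros: 11000001101110000. Divide by 10111 (XOR where the leading bit is 1):
  pos 0: 11000 XOR 10111 = 01111
  pos 1: 11110 XOR 10111 = 01001
  pos 2: 10010 XOR 10111 = 00101
  pos 4: 10111 XOR 10111 = 00000
  pos 10: 11100 XOR 10111 = 01011
  pos 11: 10110 XOR 10111 = 00001
Remainder (last 4 bits) = 0010. This is the CRC / FCS.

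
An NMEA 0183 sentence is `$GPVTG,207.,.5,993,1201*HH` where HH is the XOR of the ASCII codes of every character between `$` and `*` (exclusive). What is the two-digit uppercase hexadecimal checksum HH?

XOR the ASCII codes of the payload characters:
  'G' = 0x47 → acc = 0x47
  'P' = 0x50 → acc = 0x17
  'V' = 0x56 → acc = 0x41
  'T' = 0x54 → acc = 0x15
  'G' = 0x47 → acc = 0x52
  ',' = 0x2C → acc = 0x7E
  '2' = 0x32 → acc = 0x4C
  '0' = 0x30 → acc = 0x7C
  '7' = 0x37 → acc = 0x4B
  '.' = 0x2E → acc = 0x65
  ',' = 0x2C → acc = 0x49
  '.' = 0x2E → acc = 0x67
  '5' = 0x35 → acc = 0x52
  ',' = 0x2C → acc = 0x7E
  '9' = 0x39 → acc = 0x47
  '9' = 0x39 → acc = 0x7E
  '3' = 0x33 → acc = 0x4D
  ',' = 0x2C → acc = 0x61
  '1' = 0x31 → acc = 0x50
  '2' = 0x32 → acc = 0x62
  '0' = 0x30 → acc = 0x52
  '1' = 0x31 → acc = 0x63
Checksum = 0x63.

63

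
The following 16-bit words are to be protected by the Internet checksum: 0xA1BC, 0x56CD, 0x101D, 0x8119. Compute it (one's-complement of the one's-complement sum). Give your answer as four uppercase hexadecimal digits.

One's-complement addition (fold any carry out of bit 15 back into bit 0):
  0xA1BC + 0x56CD = 0x0F889
  0xF889 + 0x101D = 0x108A6 → wrap carry → 0x08A7
  0x08A7 + 0x8119 = 0x089C0
One's-complement sum = 0x89C0.
Checksum = ~0x89C0 & 0xFFFF = 0x763F.

763F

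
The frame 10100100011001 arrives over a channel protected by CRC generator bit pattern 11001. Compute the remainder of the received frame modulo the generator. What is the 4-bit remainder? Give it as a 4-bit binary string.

0101

Modulo-2 division of 10100100011001 by 11001:
  pos 0: 10100 XOR 11001 = 01101
  pos 1: 11011 XOR 11001 = 00010
  pos 4: 10000 XOR 11001 = 01001
  pos 5: 10011 XOR 11001 = 01010
  pos 6: 10101 XOR 11001 = 01100
  pos 7: 11000 XOR 11001 = 00001
Remainder = 0101 (nonzero — an error is detected).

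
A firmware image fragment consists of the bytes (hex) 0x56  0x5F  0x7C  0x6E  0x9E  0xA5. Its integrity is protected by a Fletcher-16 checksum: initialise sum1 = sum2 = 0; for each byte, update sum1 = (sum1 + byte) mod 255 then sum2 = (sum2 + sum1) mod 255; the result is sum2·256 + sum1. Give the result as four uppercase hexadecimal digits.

03E4

Running sums (mod 255):
  after byte 0 (0x56): sum1=86, sum2=86
  after byte 1 (0x5F): sum1=181, sum2=12
  after byte 2 (0x7C): sum1=50, sum2=62
  after byte 3 (0x6E): sum1=160, sum2=222
  after byte 4 (0x9E): sum1=63, sum2=30
  after byte 5 (0xA5): sum1=228, sum2=3
Checksum = sum2·256 + sum1 = 3·256 + 228 = 996 = 0x03E4.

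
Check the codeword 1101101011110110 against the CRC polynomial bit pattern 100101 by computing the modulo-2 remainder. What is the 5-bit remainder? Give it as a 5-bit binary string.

11100

Modulo-2 division of 1101101011110110 by 100101:
  pos 0: 110110 XOR 100101 = 010011
  pos 1: 100111 XOR 100101 = 000010
  pos 5: 100111 XOR 100101 = 000010
  pos 9: 101011 XOR 100101 = 001110
Remainder = 11100 (nonzero — an error is detected).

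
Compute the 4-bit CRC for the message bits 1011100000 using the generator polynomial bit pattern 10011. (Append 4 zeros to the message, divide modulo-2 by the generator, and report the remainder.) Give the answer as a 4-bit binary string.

Append 4 zeros: 10111000000000. Divide by 10011 (XOR where the leading bit is 1):
  pos 0: 10111 XOR 10011 = 00100
  pos 2: 10000 XOR 10011 = 00011
  pos 5: 11000 XOR 10011 = 01011
  pos 6: 10110 XOR 10011 = 00101
  pos 8: 10100 XOR 10011 = 00111
Remainder (last 4 bits) = 1110. This is the CRC / FCS.

1110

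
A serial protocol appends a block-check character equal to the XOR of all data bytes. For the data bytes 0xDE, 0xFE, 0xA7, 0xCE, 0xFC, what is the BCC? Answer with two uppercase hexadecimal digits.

XOR the bytes together:
  start with 0xDE
  0xDE ⊕ 0xFE = 0x20
  0x20 ⊕ 0xA7 = 0x87
  0x87 ⊕ 0xCE = 0x49
  0x49 ⊕ 0xFC = 0xB5

B5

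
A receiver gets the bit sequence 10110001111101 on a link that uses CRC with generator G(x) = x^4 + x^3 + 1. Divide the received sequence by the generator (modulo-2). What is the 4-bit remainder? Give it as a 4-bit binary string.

0001

Modulo-2 division of 10110001111101 by 11001:
  pos 0: 10110 XOR 11001 = 01111
  pos 1: 11110 XOR 11001 = 00111
  pos 3: 11101 XOR 11001 = 00100
  pos 5: 10011 XOR 11001 = 01010
  pos 6: 10101 XOR 11001 = 01100
  pos 7: 11001 XOR 11001 = 00000
Remainder = 0001 (nonzero — an error is detected).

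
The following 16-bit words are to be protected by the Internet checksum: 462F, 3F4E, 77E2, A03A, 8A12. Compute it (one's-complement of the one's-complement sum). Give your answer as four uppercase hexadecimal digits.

D852

One's-complement addition (fold any carry out of bit 15 back into bit 0):
  0x462F + 0x3F4E = 0x0857D
  0x857D + 0x77E2 = 0x0FD5F
  0xFD5F + 0xA03A = 0x19D99 → wrap carry → 0x9D9A
  0x9D9A + 0x8A12 = 0x127AC → wrap carry → 0x27AD
One's-complement sum = 0x27AD.
Checksum = ~0x27AD & 0xFFFF = 0xD852.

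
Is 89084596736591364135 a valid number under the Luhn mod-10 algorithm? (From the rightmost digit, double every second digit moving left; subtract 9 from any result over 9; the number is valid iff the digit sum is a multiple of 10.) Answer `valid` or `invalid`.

valid

From the right, keep odd positions and double even positions (subtract 9 from any doubled value over 9):
  doubled (positions 2,4,...): 6 8 6 9 3 5 9 8 0 7 → sum 61
  kept (positions 1,3,...): 5 1 6 1 5 3 6 5 8 9 → sum 49
Total = 110.
110 mod 10 = 0, so the number is valid.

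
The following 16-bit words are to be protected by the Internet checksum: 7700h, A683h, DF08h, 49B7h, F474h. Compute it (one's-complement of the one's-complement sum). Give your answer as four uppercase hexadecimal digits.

C546

One's-complement addition (fold any carry out of bit 15 back into bit 0):
  0x7700 + 0xA683 = 0x11D83 → wrap carry → 0x1D84
  0x1D84 + 0xDF08 = 0x0FC8C
  0xFC8C + 0x49B7 = 0x14643 → wrap carry → 0x4644
  0x4644 + 0xF474 = 0x13AB8 → wrap carry → 0x3AB9
One's-complement sum = 0x3AB9.
Checksum = ~0x3AB9 & 0xFFFF = 0xC546.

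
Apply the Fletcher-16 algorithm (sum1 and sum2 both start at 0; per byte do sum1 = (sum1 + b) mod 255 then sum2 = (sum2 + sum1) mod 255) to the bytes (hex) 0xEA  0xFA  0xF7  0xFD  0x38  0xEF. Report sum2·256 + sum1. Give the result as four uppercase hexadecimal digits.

Running sums (mod 255):
  after byte 0 (0xEA): sum1=234, sum2=234
  after byte 1 (0xFA): sum1=229, sum2=208
  after byte 2 (0xF7): sum1=221, sum2=174
  after byte 3 (0xFD): sum1=219, sum2=138
  after byte 4 (0x38): sum1=20, sum2=158
  after byte 5 (0xEF): sum1=4, sum2=162
Checksum = sum2·256 + sum1 = 162·256 + 4 = 41476 = 0xA204.

A204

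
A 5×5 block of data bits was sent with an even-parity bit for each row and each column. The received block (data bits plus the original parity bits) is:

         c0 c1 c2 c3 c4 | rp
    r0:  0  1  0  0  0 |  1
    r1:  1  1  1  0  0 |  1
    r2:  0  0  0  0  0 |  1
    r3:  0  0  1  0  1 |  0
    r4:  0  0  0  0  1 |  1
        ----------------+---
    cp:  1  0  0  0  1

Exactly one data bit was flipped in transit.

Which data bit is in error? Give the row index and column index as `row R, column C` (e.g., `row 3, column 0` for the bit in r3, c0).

row 2, column 4

Recompute each row's even parity and compare to rp:
  r0: data parity 1, sent rp 1 → ok
  r1: data parity 1, sent rp 1 → ok
  r2: data parity 0, sent rp 1 → mismatch
  r3: data parity 0, sent rp 0 → ok
  r4: data parity 1, sent rp 1 → ok
Recompute each column's even parity and compare to cp:
  c0: data parity 1, sent cp 1 → ok
  c1: data parity 0, sent cp 0 → ok
  c2: data parity 0, sent cp 0 → ok
  c3: data parity 0, sent cp 0 → ok
  c4: data parity 0, sent cp 1 → mismatch
Exactly one row (r2) and one column (c4) fail → the flipped bit is at their intersection.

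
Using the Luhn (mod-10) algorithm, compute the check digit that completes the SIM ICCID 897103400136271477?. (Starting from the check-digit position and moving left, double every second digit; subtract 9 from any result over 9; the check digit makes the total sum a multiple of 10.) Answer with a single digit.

Partial digits right→left: 7 7 4 1 7 2 6 3 1 0 0 4 3 0 1 7 9 8
Double every second digit counting from the check-digit position (so the 1st, 3rd, 5th, ... of the partial from the right).
  doubled (with −9 where >9): 5 8 5 3 2 0 6 2 9 → sum 40
  kept as-is: 7 1 2 3 0 4 0 7 8 → sum 32
Total = 40 + 32 = 72.
Check digit = (10 − (72 mod 10)) mod 10 = 8.

8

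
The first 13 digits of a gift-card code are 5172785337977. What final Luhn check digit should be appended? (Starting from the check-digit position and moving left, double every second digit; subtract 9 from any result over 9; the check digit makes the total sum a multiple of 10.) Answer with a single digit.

0

Partial digits right→left: 7 7 9 7 3 3 5 8 7 2 7 1 5
Double every second digit counting from the check-digit position (so the 1st, 3rd, 5th, ... of the partial from the right).
  doubled (with −9 where >9): 5 9 6 1 5 5 1 → sum 32
  kept as-is: 7 7 3 8 2 1 → sum 28
Total = 32 + 28 = 60.
Check digit = (10 − (60 mod 10)) mod 10 = 0.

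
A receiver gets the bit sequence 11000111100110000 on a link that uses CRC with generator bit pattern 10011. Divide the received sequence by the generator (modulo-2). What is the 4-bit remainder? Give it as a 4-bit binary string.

Modulo-2 division of 11000111100110000 by 10011:
  pos 0: 11000 XOR 10011 = 01011
  pos 1: 10111 XOR 10011 = 00100
  pos 3: 10011 XOR 10011 = 00000
  pos 8: 10011 XOR 10011 = 00000
Remainder = 0000 (zero — the frame passes the CRC check).

0000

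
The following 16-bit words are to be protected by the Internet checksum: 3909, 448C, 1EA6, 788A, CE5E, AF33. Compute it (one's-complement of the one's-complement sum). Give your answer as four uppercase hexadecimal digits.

One's-complement addition (fold any carry out of bit 15 back into bit 0):
  0x3909 + 0x448C = 0x07D95
  0x7D95 + 0x1EA6 = 0x09C3B
  0x9C3B + 0x788A = 0x114C5 → wrap carry → 0x14C6
  0x14C6 + 0xCE5E = 0x0E324
  0xE324 + 0xAF33 = 0x19257 → wrap carry → 0x9258
One's-complement sum = 0x9258.
Checksum = ~0x9258 & 0xFFFF = 0x6DA7.

6DA7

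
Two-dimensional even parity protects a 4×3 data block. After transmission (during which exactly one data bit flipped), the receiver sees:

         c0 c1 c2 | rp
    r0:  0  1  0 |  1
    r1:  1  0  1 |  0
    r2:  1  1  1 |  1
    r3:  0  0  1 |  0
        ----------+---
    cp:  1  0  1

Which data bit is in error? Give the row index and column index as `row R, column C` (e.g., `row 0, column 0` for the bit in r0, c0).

Recompute each row's even parity and compare to rp:
  r0: data parity 1, sent rp 1 → ok
  r1: data parity 0, sent rp 0 → ok
  r2: data parity 1, sent rp 1 → ok
  r3: data parity 1, sent rp 0 → mismatch
Recompute each column's even parity and compare to cp:
  c0: data parity 0, sent cp 1 → mismatch
  c1: data parity 0, sent cp 0 → ok
  c2: data parity 1, sent cp 1 → ok
Exactly one row (r3) and one column (c0) fail → the flipped bit is at their intersection.

row 3, column 0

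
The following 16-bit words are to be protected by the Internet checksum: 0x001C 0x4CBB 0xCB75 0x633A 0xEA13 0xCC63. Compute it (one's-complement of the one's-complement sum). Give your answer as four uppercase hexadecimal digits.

One's-complement addition (fold any carry out of bit 15 back into bit 0):
  0x001C + 0x4CBB = 0x04CD7
  0x4CD7 + 0xCB75 = 0x1184C → wrap carry → 0x184D
  0x184D + 0x633A = 0x07B87
  0x7B87 + 0xEA13 = 0x1659A → wrap carry → 0x659B
  0x659B + 0xCC63 = 0x131FE → wrap carry → 0x31FF
One's-complement sum = 0x31FF.
Checksum = ~0x31FF & 0xFFFF = 0xCE00.

CE00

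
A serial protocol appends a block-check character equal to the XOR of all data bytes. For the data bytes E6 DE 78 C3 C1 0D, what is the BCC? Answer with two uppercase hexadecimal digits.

XOR the bytes together:
  start with 0xE6
  0xE6 ⊕ 0xDE = 0x38
  0x38 ⊕ 0x78 = 0x40
  0x40 ⊕ 0xC3 = 0x83
  0x83 ⊕ 0xC1 = 0x42
  0x42 ⊕ 0x0D = 0x4F

4F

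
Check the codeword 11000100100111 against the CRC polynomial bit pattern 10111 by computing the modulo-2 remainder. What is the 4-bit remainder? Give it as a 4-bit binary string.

Modulo-2 division of 11000100100111 by 10111:
  pos 0: 11000 XOR 10111 = 01111
  pos 1: 11111 XOR 10111 = 01000
  pos 2: 10000 XOR 10111 = 00111
  pos 4: 11101 XOR 10111 = 01010
  pos 5: 10100 XOR 10111 = 00011
  pos 8: 11011 XOR 10111 = 01100
  pos 9: 11001 XOR 10111 = 01110
Remainder = 1110 (nonzero — an error is detected).

1110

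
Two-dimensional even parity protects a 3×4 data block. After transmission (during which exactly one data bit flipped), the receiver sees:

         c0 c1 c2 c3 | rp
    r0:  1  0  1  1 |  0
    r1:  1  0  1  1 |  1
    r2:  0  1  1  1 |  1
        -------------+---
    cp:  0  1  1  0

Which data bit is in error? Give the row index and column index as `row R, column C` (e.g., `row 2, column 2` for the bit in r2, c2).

row 0, column 3

Recompute each row's even parity and compare to rp:
  r0: data parity 1, sent rp 0 → mismatch
  r1: data parity 1, sent rp 1 → ok
  r2: data parity 1, sent rp 1 → ok
Recompute each column's even parity and compare to cp:
  c0: data parity 0, sent cp 0 → ok
  c1: data parity 1, sent cp 1 → ok
  c2: data parity 1, sent cp 1 → ok
  c3: data parity 1, sent cp 0 → mismatch
Exactly one row (r0) and one column (c3) fail → the flipped bit is at their intersection.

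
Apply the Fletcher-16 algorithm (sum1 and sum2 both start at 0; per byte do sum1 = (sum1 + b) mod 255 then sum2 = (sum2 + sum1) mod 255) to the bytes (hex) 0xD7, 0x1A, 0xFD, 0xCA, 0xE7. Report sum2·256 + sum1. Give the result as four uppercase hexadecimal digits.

17A2

Running sums (mod 255):
  after byte 0 (0xD7): sum1=215, sum2=215
  after byte 1 (0x1A): sum1=241, sum2=201
  after byte 2 (0xFD): sum1=239, sum2=185
  after byte 3 (0xCA): sum1=186, sum2=116
  after byte 4 (0xE7): sum1=162, sum2=23
Checksum = sum2·256 + sum1 = 23·256 + 162 = 6050 = 0x17A2.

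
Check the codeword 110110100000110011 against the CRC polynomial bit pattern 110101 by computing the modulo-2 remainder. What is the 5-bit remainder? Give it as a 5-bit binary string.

11001

Modulo-2 division of 110110100000110011 by 110101:
  pos 0: 110110 XOR 110101 = 000011
  pos 4: 111000 XOR 110101 = 001101
  pos 6: 110100 XOR 110101 = 000001
  pos 11: 111001 XOR 110101 = 001100
Remainder = 11001 (nonzero — an error is detected).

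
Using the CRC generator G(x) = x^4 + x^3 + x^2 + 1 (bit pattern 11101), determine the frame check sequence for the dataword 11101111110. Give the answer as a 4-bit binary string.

1110

Append 4 zeros: 111011111100000. Divide by 11101 (XOR where the leading bit is 1):
  pos 0: 11101 XOR 11101 = 00000
  pos 5: 11111 XOR 11101 = 00010
  pos 8: 10000 XOR 11101 = 01101
  pos 9: 11010 XOR 11101 = 00111
Remainder (last 4 bits) = 1110. This is the CRC / FCS.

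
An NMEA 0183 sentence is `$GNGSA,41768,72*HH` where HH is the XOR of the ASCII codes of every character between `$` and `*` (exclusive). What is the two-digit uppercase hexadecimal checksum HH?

65

XOR the ASCII codes of the payload characters:
  'G' = 0x47 → acc = 0x47
  'N' = 0x4E → acc = 0x09
  'G' = 0x47 → acc = 0x4E
  'S' = 0x53 → acc = 0x1D
  'A' = 0x41 → acc = 0x5C
  ',' = 0x2C → acc = 0x70
  '4' = 0x34 → acc = 0x44
  '1' = 0x31 → acc = 0x75
  '7' = 0x37 → acc = 0x42
  '6' = 0x36 → acc = 0x74
  '8' = 0x38 → acc = 0x4C
  ',' = 0x2C → acc = 0x60
  '7' = 0x37 → acc = 0x57
  '2' = 0x32 → acc = 0x65
Checksum = 0x65.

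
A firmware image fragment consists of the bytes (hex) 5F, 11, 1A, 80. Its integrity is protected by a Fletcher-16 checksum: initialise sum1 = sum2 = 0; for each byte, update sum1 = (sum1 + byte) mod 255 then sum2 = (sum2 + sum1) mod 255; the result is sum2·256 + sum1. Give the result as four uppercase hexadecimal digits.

650B

Running sums (mod 255):
  after byte 0 (5F): sum1=95, sum2=95
  after byte 1 (11): sum1=112, sum2=207
  after byte 2 (1A): sum1=138, sum2=90
  after byte 3 (80): sum1=11, sum2=101
Checksum = sum2·256 + sum1 = 101·256 + 11 = 25867 = 0x650B.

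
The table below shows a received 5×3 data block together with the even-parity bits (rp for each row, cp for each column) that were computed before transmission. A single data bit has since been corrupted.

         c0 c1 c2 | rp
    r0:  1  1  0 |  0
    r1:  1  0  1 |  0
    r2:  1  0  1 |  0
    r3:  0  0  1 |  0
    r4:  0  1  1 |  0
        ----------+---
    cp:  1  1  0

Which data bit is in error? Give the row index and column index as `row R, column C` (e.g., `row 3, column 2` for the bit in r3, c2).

Recompute each row's even parity and compare to rp:
  r0: data parity 0, sent rp 0 → ok
  r1: data parity 0, sent rp 0 → ok
  r2: data parity 0, sent rp 0 → ok
  r3: data parity 1, sent rp 0 → mismatch
  r4: data parity 0, sent rp 0 → ok
Recompute each column's even parity and compare to cp:
  c0: data parity 1, sent cp 1 → ok
  c1: data parity 0, sent cp 1 → mismatch
  c2: data parity 0, sent cp 0 → ok
Exactly one row (r3) and one column (c1) fail → the flipped bit is at their intersection.

row 3, column 1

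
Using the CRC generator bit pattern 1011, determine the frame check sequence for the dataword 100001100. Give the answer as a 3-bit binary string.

100

Append 3 zeros: 100001100000. Divide by 1011 (XOR where the leading bit is 1):
  pos 0: 1000 XOR 1011 = 0011
  pos 2: 1101 XOR 1011 = 0110
  pos 3: 1101 XOR 1011 = 0110
  pos 4: 1100 XOR 1011 = 0111
  pos 5: 1110 XOR 1011 = 0101
  pos 6: 1010 XOR 1011 = 0001
Remainder (last 3 bits) = 100. This is the CRC / FCS.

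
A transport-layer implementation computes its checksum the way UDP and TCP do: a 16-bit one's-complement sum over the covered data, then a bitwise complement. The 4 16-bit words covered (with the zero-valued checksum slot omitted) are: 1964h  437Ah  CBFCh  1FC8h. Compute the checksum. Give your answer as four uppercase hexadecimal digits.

B75C

One's-complement addition (fold any carry out of bit 15 back into bit 0):
  0x1964 + 0x437A = 0x05CDE
  0x5CDE + 0xCBFC = 0x128DA → wrap carry → 0x28DB
  0x28DB + 0x1FC8 = 0x048A3
One's-complement sum = 0x48A3.
Checksum = ~0x48A3 & 0xFFFF = 0xB75C.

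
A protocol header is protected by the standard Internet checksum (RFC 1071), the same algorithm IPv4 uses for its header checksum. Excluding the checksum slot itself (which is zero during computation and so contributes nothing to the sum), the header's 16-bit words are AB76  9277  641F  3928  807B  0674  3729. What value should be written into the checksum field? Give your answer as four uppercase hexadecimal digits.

One's-complement addition (fold any carry out of bit 15 back into bit 0):
  0xAB76 + 0x9277 = 0x13DED → wrap carry → 0x3DEE
  0x3DEE + 0x641F = 0x0A20D
  0xA20D + 0x3928 = 0x0DB35
  0xDB35 + 0x807B = 0x15BB0 → wrap carry → 0x5BB1
  0x5BB1 + 0x0674 = 0x06225
  0x6225 + 0x3729 = 0x0994E
One's-complement sum = 0x994E.
Checksum = ~0x994E & 0xFFFF = 0x66B1.

66B1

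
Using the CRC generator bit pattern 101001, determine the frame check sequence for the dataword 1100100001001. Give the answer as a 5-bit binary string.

Append 5 zeros: 110010000100100000. Divide by 101001 (XOR where the leading bit is 1):
  pos 0: 110010 XOR 101001 = 011011
  pos 1: 110110 XOR 101001 = 011111
  pos 2: 111110 XOR 101001 = 010111
  pos 3: 101110 XOR 101001 = 000111
  pos 6: 111100 XOR 101001 = 010101
  pos 7: 101011 XOR 101001 = 000010
  pos 11: 100000 XOR 101001 = 001001
Remainder (last 5 bits) = 10010. This is the CRC / FCS.

10010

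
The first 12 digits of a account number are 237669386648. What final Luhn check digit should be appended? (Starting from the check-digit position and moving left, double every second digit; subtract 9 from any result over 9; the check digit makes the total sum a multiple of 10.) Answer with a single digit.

Partial digits right→left: 8 4 6 6 8 3 9 6 6 7 3 2
Double every second digit counting from the check-digit position (so the 1st, 3rd, 5th, ... of the partial from the right).
  doubled (with −9 where >9): 7 3 7 9 3 6 → sum 35
  kept as-is: 4 6 3 6 7 2 → sum 28
Total = 35 + 28 = 63.
Check digit = (10 − (63 mod 10)) mod 10 = 7.

7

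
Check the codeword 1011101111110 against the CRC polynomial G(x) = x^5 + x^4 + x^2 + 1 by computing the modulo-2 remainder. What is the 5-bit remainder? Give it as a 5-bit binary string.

00000

Modulo-2 division of 1011101111110 by 110101:
  pos 0: 101110 XOR 110101 = 011011
  pos 1: 110111 XOR 110101 = 000010
  pos 5: 101111 XOR 110101 = 011010
  pos 6: 110101 XOR 110101 = 000000
Remainder = 00000 (zero — the frame passes the CRC check).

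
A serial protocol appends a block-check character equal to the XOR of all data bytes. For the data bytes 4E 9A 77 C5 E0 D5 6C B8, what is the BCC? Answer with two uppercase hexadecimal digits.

XOR the bytes together:
  start with 0x4E
  0x4E ⊕ 0x9A = 0xD4
  0xD4 ⊕ 0x77 = 0xA3
  0xA3 ⊕ 0xC5 = 0x66
  0x66 ⊕ 0xE0 = 0x86
  0x86 ⊕ 0xD5 = 0x53
  0x53 ⊕ 0x6C = 0x3F
  0x3F ⊕ 0xB8 = 0x87

87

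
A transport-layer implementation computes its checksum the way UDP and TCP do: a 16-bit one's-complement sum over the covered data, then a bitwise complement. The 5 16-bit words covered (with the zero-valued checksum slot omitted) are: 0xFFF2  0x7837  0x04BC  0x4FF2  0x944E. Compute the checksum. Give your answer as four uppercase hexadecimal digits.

9ED8

One's-complement addition (fold any carry out of bit 15 back into bit 0):
  0xFFF2 + 0x7837 = 0x17829 → wrap carry → 0x782A
  0x782A + 0x04BC = 0x07CE6
  0x7CE6 + 0x4FF2 = 0x0CCD8
  0xCCD8 + 0x944E = 0x16126 → wrap carry → 0x6127
One's-complement sum = 0x6127.
Checksum = ~0x6127 & 0xFFFF = 0x9ED8.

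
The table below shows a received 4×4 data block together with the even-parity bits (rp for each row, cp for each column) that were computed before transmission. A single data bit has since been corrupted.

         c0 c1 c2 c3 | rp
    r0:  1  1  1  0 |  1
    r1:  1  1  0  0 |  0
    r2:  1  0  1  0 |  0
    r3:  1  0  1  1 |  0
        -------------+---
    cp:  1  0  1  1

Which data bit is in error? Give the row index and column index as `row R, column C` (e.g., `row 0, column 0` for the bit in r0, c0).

row 3, column 0

Recompute each row's even parity and compare to rp:
  r0: data parity 1, sent rp 1 → ok
  r1: data parity 0, sent rp 0 → ok
  r2: data parity 0, sent rp 0 → ok
  r3: data parity 1, sent rp 0 → mismatch
Recompute each column's even parity and compare to cp:
  c0: data parity 0, sent cp 1 → mismatch
  c1: data parity 0, sent cp 0 → ok
  c2: data parity 1, sent cp 1 → ok
  c3: data parity 1, sent cp 1 → ok
Exactly one row (r3) and one column (c0) fail → the flipped bit is at their intersection.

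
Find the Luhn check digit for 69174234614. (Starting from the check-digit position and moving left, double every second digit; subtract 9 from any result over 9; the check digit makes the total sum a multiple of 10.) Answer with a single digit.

Partial digits right→left: 4 1 6 4 3 2 4 7 1 9 6
Double every second digit counting from the check-digit position (so the 1st, 3rd, 5th, ... of the partial from the right).
  doubled (with −9 where >9): 8 3 6 8 2 3 → sum 30
  kept as-is: 1 4 2 7 9 → sum 23
Total = 30 + 23 = 53.
Check digit = (10 − (53 mod 10)) mod 10 = 7.

7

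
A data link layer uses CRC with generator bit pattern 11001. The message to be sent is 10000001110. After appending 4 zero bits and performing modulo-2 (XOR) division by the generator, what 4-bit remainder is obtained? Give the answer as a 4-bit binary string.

Append 4 zeros: 100000011100000. Divide by 11001 (XOR where the leading bit is 1):
  pos 0: 10000 XOR 11001 = 01001
  pos 1: 10010 XOR 11001 = 01011
  pos 2: 10110 XOR 11001 = 01111
  pos 3: 11111 XOR 11001 = 00110
  pos 5: 11011 XOR 11001 = 00010
  pos 8: 10000 XOR 11001 = 01001
  pos 9: 10010 XOR 11001 = 01011
  pos 10: 10110 XOR 11001 = 01111
Remainder (last 4 bits) = 1111. This is the CRC / FCS.

1111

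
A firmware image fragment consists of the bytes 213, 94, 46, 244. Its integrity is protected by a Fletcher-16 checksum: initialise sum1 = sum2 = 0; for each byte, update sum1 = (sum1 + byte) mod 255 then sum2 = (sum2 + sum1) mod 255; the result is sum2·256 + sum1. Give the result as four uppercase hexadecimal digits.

Running sums (mod 255):
  after byte 0 (213): sum1=213, sum2=213
  after byte 1 (94): sum1=52, sum2=10
  after byte 2 (46): sum1=98, sum2=108
  after byte 3 (244): sum1=87, sum2=195
Checksum = sum2·256 + sum1 = 195·256 + 87 = 50007 = 0xC357.

C357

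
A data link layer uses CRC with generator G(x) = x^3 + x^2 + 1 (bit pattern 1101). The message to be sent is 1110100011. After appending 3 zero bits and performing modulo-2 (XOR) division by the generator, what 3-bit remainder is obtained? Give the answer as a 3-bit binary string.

Append 3 zeros: 1110100011000. Divide by 1101 (XOR where the leading bit is 1):
  pos 0: 1110 XOR 1101 = 0011
  pos 2: 1110 XOR 1101 = 0011
  pos 4: 1100 XOR 1101 = 0001
  pos 7: 1110 XOR 1101 = 0011
  pos 9: 1100 XOR 1101 = 0001
Remainder (last 3 bits) = 001. This is the CRC / FCS.

001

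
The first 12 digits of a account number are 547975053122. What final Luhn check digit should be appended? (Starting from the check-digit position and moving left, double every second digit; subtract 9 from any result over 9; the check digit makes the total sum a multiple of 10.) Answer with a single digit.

Partial digits right→left: 2 2 1 3 5 0 5 7 9 7 4 5
Double every second digit counting from the check-digit position (so the 1st, 3rd, 5th, ... of the partial from the right).
  doubled (with −9 where >9): 4 2 1 1 9 8 → sum 25
  kept as-is: 2 3 0 7 7 5 → sum 24
Total = 25 + 24 = 49.
Check digit = (10 − (49 mod 10)) mod 10 = 1.

1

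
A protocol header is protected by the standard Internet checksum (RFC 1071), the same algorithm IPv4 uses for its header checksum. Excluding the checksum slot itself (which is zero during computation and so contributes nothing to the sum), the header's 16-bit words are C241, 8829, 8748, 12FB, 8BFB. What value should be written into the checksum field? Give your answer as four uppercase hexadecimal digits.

8F55

One's-complement addition (fold any carry out of bit 15 back into bit 0):
  0xC241 + 0x8829 = 0x14A6A → wrap carry → 0x4A6B
  0x4A6B + 0x8748 = 0x0D1B3
  0xD1B3 + 0x12FB = 0x0E4AE
  0xE4AE + 0x8BFB = 0x170A9 → wrap carry → 0x70AA
One's-complement sum = 0x70AA.
Checksum = ~0x70AA & 0xFFFF = 0x8F55.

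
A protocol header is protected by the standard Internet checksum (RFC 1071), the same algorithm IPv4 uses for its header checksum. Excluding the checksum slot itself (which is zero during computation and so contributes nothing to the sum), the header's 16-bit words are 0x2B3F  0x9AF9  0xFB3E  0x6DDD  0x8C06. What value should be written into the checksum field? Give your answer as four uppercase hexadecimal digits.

One's-complement addition (fold any carry out of bit 15 back into bit 0):
  0x2B3F + 0x9AF9 = 0x0C638
  0xC638 + 0xFB3E = 0x1C176 → wrap carry → 0xC177
  0xC177 + 0x6DDD = 0x12F54 → wrap carry → 0x2F55
  0x2F55 + 0x8C06 = 0x0BB5B
One's-complement sum = 0xBB5B.
Checksum = ~0xBB5B & 0xFFFF = 0x44A4.

44A4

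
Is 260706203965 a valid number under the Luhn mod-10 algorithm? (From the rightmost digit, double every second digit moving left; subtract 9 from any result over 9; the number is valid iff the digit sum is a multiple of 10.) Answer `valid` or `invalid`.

valid

From the right, keep odd positions and double even positions (subtract 9 from any doubled value over 9):
  doubled (positions 2,4,...): 3 6 4 0 0 4 → sum 17
  kept (positions 1,3,...): 5 9 0 6 7 6 → sum 33
Total = 50.
50 mod 10 = 0, so the number is valid.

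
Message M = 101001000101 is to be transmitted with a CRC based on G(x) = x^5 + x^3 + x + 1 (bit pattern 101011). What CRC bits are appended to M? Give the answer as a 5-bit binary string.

10110

Append 5 zeros: 10100100010100000. Divide by 101011 (XOR where the leading bit is 1):
  pos 0: 101001 XOR 101011 = 000010
  pos 4: 100001 XOR 101011 = 001010
  pos 6: 101001 XOR 101011 = 000010
  pos 10: 100000 XOR 101011 = 001011
Remainder (last 5 bits) = 10110. This is the CRC / FCS.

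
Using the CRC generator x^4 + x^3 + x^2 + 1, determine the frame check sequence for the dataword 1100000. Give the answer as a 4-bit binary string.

1100

Append 4 zeros: 11000000000. Divide by 11101 (XOR where the leading bit is 1):
  pos 0: 11000 XOR 11101 = 00101
  pos 2: 10100 XOR 11101 = 01001
  pos 3: 10010 XOR 11101 = 01111
  pos 4: 11110 XOR 11101 = 00011
Remainder (last 4 bits) = 1100. This is the CRC / FCS.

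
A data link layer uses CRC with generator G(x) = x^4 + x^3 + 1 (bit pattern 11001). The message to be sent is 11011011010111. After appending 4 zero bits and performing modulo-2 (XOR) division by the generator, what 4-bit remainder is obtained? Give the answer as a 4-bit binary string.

1000

Append 4 zeros: 110110110101110000. Divide by 11001 (XOR where the leading bit is 1):
  pos 0: 11011 XOR 11001 = 00010
  pos 3: 10011 XOR 11001 = 01010
  pos 4: 10100 XOR 11001 = 01101
  pos 5: 11011 XOR 11001 = 00010
  pos 8: 10011 XOR 11001 = 01010
  pos 9: 10101 XOR 11001 = 01100
  pos 10: 11000 XOR 11001 = 00001
Remainder (last 4 bits) = 1000. This is the CRC / FCS.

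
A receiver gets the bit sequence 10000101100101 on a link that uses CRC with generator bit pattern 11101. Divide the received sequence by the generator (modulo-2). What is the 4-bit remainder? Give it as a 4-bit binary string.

Modulo-2 division of 10000101100101 by 11101:
  pos 0: 10000 XOR 11101 = 01101
  pos 1: 11011 XOR 11101 = 00110
  pos 3: 11001 XOR 11101 = 00100
  pos 5: 10010 XOR 11101 = 01111
  pos 6: 11110 XOR 11101 = 00011
  pos 9: 11101 XOR 11101 = 00000
Remainder = 0000 (zero — the frame passes the CRC check).

0000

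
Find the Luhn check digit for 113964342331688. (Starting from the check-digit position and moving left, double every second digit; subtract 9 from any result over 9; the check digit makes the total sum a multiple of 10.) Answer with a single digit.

3

Partial digits right→left: 8 8 6 1 3 3 2 4 3 4 6 9 3 1 1
Double every second digit counting from the check-digit position (so the 1st, 3rd, 5th, ... of the partial from the right).
  doubled (with −9 where >9): 7 3 6 4 6 3 6 2 → sum 37
  kept as-is: 8 1 3 4 4 9 1 → sum 30
Total = 37 + 30 = 67.
Check digit = (10 − (67 mod 10)) mod 10 = 3.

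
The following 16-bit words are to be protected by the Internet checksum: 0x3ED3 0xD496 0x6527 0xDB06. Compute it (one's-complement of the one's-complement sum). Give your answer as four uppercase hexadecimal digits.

AC67

One's-complement addition (fold any carry out of bit 15 back into bit 0):
  0x3ED3 + 0xD496 = 0x11369 → wrap carry → 0x136A
  0x136A + 0x6527 = 0x07891
  0x7891 + 0xDB06 = 0x15397 → wrap carry → 0x5398
One's-complement sum = 0x5398.
Checksum = ~0x5398 & 0xFFFF = 0xAC67.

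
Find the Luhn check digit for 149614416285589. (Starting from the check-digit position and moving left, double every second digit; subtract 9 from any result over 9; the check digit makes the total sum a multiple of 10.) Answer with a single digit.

Partial digits right→left: 9 8 5 5 8 2 6 1 4 4 1 6 9 4 1
Double every second digit counting from the check-digit position (so the 1st, 3rd, 5th, ... of the partial from the right).
  doubled (with −9 where >9): 9 1 7 3 8 2 9 2 → sum 41
  kept as-is: 8 5 2 1 4 6 4 → sum 30
Total = 41 + 30 = 71.
Check digit = (10 − (71 mod 10)) mod 10 = 9.

9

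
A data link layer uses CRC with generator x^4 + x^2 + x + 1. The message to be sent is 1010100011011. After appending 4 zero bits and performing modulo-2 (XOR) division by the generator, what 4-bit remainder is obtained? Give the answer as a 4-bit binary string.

0001

Append 4 zeros: 10101000110110000. Divide by 10111 (XOR where the leading bit is 1):
  pos 0: 10101 XOR 10111 = 00010
  pos 3: 10000 XOR 10111 = 00111
  pos 5: 11111 XOR 10111 = 01000
  pos 6: 10000 XOR 10111 = 00111
  pos 8: 11111 XOR 10111 = 01000
  pos 9: 10000 XOR 10111 = 00111
  pos 11: 11100 XOR 10111 = 01011
  pos 12: 10110 XOR 10111 = 00001
Remainder (last 4 bits) = 0001. This is the CRC / FCS.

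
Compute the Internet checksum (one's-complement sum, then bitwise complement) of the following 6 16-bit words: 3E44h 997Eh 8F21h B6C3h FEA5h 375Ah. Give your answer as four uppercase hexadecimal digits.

One's-complement addition (fold any carry out of bit 15 back into bit 0):
  0x3E44 + 0x997E = 0x0D7C2
  0xD7C2 + 0x8F21 = 0x166E3 → wrap carry → 0x66E4
  0x66E4 + 0xB6C3 = 0x11DA7 → wrap carry → 0x1DA8
  0x1DA8 + 0xFEA5 = 0x11C4D → wrap carry → 0x1C4E
  0x1C4E + 0x375A = 0x053A8
One's-complement sum = 0x53A8.
Checksum = ~0x53A8 & 0xFFFF = 0xAC57.

AC57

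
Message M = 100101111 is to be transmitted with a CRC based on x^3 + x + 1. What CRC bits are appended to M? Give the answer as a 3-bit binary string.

Append 3 zeros: 100101111000. Divide by 1011 (XOR where the leading bit is 1):
  pos 0: 1001 XOR 1011 = 0010
  pos 2: 1001 XOR 1011 = 0010
  pos 4: 1011 XOR 1011 = 0000
  pos 8: 1000 XOR 1011 = 0011
Remainder (last 3 bits) = 011. This is the CRC / FCS.

011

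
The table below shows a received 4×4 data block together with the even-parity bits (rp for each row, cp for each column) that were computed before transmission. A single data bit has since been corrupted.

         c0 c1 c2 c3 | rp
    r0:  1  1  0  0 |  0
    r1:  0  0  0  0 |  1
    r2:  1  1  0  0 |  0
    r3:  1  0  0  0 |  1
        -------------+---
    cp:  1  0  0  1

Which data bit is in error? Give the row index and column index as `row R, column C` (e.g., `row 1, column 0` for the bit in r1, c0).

row 1, column 3

Recompute each row's even parity and compare to rp:
  r0: data parity 0, sent rp 0 → ok
  r1: data parity 0, sent rp 1 → mismatch
  r2: data parity 0, sent rp 0 → ok
  r3: data parity 1, sent rp 1 → ok
Recompute each column's even parity and compare to cp:
  c0: data parity 1, sent cp 1 → ok
  c1: data parity 0, sent cp 0 → ok
  c2: data parity 0, sent cp 0 → ok
  c3: data parity 0, sent cp 1 → mismatch
Exactly one row (r1) and one column (c3) fail → the flipped bit is at their intersection.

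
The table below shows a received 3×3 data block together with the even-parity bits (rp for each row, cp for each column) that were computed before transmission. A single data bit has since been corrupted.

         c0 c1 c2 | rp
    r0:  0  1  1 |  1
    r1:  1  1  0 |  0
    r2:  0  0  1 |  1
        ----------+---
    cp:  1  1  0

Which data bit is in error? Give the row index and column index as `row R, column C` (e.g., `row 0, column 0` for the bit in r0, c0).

row 0, column 1

Recompute each row's even parity and compare to rp:
  r0: data parity 0, sent rp 1 → mismatch
  r1: data parity 0, sent rp 0 → ok
  r2: data parity 1, sent rp 1 → ok
Recompute each column's even parity and compare to cp:
  c0: data parity 1, sent cp 1 → ok
  c1: data parity 0, sent cp 1 → mismatch
  c2: data parity 0, sent cp 0 → ok
Exactly one row (r0) and one column (c1) fail → the flipped bit is at their intersection.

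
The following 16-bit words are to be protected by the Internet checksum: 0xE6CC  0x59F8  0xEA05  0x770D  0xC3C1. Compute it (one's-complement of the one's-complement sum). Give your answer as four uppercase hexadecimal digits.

One's-complement addition (fold any carry out of bit 15 back into bit 0):
  0xE6CC + 0x59F8 = 0x140C4 → wrap carry → 0x40C5
  0x40C5 + 0xEA05 = 0x12ACA → wrap carry → 0x2ACB
  0x2ACB + 0x770D = 0x0A1D8
  0xA1D8 + 0xC3C1 = 0x16599 → wrap carry → 0x659A
One's-complement sum = 0x659A.
Checksum = ~0x659A & 0xFFFF = 0x9A65.

9A65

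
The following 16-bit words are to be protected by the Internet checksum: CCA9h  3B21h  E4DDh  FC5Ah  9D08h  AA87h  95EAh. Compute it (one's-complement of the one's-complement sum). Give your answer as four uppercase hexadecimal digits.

3981

One's-complement addition (fold any carry out of bit 15 back into bit 0):
  0xCCA9 + 0x3B21 = 0x107CA → wrap carry → 0x07CB
  0x07CB + 0xE4DD = 0x0ECA8
  0xECA8 + 0xFC5A = 0x1E902 → wrap carry → 0xE903
  0xE903 + 0x9D08 = 0x1860B → wrap carry → 0x860C
  0x860C + 0xAA87 = 0x13093 → wrap carry → 0x3094
  0x3094 + 0x95EA = 0x0C67E
One's-complement sum = 0xC67E.
Checksum = ~0xC67E & 0xFFFF = 0x3981.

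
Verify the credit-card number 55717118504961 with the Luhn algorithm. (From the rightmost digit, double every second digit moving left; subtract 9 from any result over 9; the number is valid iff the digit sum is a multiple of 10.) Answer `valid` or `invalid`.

From the right, keep odd positions and double even positions (subtract 9 from any doubled value over 9):
  doubled (positions 2,4,...): 3 8 1 2 5 5 1 → sum 25
  kept (positions 1,3,...): 1 9 0 8 1 1 5 → sum 25
Total = 50.
50 mod 10 = 0, so the number is valid.

valid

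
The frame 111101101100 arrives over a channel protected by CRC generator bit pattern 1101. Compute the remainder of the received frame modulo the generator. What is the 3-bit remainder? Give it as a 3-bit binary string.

000

Modulo-2 division of 111101101100 by 1101:
  pos 0: 1111 XOR 1101 = 0010
  pos 2: 1001 XOR 1101 = 0100
  pos 3: 1001 XOR 1101 = 0100
  pos 4: 1000 XOR 1101 = 0101
  pos 5: 1011 XOR 1101 = 0110
  pos 6: 1101 XOR 1101 = 0000
Remainder = 000 (zero — the frame passes the CRC check).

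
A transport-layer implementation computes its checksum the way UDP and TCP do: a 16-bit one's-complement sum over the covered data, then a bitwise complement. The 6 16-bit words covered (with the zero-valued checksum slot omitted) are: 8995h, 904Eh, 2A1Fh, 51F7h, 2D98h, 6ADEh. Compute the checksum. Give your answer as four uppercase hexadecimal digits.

One's-complement addition (fold any carry out of bit 15 back into bit 0):
  0x8995 + 0x904E = 0x119E3 → wrap carry → 0x19E4
  0x19E4 + 0x2A1F = 0x04403
  0x4403 + 0x51F7 = 0x095FA
  0x95FA + 0x2D98 = 0x0C392
  0xC392 + 0x6ADE = 0x12E70 → wrap carry → 0x2E71
One's-complement sum = 0x2E71.
Checksum = ~0x2E71 & 0xFFFF = 0xD18E.

D18E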